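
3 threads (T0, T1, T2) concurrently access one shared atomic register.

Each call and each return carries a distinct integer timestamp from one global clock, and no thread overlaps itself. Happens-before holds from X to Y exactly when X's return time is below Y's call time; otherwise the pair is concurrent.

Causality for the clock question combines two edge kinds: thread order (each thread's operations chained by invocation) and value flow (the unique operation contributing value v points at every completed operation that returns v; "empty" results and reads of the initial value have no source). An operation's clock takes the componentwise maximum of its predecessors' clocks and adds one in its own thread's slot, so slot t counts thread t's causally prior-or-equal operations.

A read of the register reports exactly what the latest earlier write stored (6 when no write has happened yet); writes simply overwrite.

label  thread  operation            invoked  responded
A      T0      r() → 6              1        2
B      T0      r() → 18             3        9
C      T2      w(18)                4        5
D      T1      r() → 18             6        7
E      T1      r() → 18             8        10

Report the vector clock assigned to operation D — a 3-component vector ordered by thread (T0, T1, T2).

VC(C, invoked at 4): no causal predecessors; +1 on T2 → (0, 0, 1)
VC(A, invoked at 1): no causal predecessors; +1 on T0 → (1, 0, 0)
from VC(C)=(0, 0, 1), D (invoked 6) maxes components and bumps T1 → (0, 1, 1)
from VC(C)=(0, 0, 1), VC(D)=(0, 1, 1), E (invoked 8) maxes components and bumps T1 → (0, 2, 1)
from VC(A)=(1, 0, 0), VC(C)=(0, 0, 1), B (invoked 3) maxes components and bumps T0 → (2, 0, 1)
target: VC(D) = (0, 1, 1)

(0, 1, 1)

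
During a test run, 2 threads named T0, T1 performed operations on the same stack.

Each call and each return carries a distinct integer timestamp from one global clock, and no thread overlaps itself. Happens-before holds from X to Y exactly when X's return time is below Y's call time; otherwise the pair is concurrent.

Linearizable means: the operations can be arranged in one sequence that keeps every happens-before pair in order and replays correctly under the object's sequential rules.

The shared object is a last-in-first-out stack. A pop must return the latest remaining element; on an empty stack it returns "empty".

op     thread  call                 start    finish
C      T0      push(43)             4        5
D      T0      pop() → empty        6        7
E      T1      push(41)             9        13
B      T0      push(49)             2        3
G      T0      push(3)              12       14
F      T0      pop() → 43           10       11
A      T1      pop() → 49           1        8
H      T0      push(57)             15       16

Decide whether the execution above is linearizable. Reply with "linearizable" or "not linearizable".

cut after 6 events: linearizable; cut after 7 events (D responds, time 7): not linearizable
the completed operations (3 total) allow one real-time order; the stack replay rejects it
no completion choice of the 1 pending operation (A) rescues it — every subset was tried
one such order, B, C, D (pending dropped), breaks at step 3 where D pop() → empty is illegal

not linearizable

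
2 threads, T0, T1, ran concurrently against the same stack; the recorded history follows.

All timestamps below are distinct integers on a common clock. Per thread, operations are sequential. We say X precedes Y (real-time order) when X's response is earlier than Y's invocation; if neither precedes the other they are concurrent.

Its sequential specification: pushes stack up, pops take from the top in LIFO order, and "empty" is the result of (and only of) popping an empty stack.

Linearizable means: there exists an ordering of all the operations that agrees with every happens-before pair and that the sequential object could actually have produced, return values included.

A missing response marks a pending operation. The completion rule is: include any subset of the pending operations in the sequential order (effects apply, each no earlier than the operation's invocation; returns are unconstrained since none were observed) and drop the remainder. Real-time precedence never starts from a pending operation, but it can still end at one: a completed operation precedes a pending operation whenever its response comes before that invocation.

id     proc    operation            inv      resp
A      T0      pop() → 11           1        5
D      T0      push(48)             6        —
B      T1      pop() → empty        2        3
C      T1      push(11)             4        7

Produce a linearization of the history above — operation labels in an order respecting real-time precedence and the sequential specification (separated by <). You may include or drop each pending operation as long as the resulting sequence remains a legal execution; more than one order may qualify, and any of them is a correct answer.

after step 1 (B pop() → empty): stack <>
after step 2 (C push(11)): stack <11>
after step 3 (A pop() → 11): stack <>

B < C < A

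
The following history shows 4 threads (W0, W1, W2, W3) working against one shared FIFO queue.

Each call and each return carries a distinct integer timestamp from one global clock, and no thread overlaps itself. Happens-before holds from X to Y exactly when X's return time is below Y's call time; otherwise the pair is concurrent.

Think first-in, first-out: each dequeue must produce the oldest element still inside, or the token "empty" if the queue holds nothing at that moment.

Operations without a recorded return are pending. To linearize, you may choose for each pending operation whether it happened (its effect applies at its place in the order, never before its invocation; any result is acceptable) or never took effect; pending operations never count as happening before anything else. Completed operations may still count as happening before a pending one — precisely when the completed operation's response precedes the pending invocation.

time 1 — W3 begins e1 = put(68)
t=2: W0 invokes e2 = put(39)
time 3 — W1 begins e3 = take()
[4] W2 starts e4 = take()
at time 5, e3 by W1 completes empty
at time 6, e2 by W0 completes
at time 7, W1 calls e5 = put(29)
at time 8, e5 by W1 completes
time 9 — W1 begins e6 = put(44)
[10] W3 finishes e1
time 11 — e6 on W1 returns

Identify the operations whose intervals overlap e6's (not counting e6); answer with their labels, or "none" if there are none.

e1, e4

e6 spans [9,11]: anything still running between times 9 and 11 counts as concurrent
e1 [1,10]: concurrent
e2 [2,6]: before
e3 [3,5]: before
e4 [4,…): concurrent
e5 [7,8]: before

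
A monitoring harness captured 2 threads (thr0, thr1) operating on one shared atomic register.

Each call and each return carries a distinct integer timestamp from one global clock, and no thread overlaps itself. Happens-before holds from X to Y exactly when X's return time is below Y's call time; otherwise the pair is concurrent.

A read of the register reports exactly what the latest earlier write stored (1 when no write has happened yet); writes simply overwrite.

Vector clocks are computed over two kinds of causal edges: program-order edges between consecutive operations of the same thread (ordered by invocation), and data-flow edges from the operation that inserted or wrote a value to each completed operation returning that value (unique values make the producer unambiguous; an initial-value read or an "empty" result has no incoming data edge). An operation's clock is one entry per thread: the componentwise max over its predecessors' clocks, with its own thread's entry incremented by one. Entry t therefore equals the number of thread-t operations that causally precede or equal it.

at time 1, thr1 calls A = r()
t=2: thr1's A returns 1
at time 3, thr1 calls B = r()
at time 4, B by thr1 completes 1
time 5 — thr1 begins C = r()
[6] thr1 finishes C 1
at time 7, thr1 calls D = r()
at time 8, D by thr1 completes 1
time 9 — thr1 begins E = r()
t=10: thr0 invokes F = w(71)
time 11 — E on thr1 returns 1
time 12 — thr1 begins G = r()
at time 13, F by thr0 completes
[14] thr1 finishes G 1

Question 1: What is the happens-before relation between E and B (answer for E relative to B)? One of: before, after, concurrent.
after

E spans [9,11], B spans [3,4]
resp(B)=4 < inv(E)=9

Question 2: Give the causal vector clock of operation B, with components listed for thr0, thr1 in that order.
(0, 2)

invoked at 1, A has no predecessors; its own thr1 bump gives (0, 1)
invoked at 10, F has no predecessors; its own thr0 bump gives (1, 0)
invoked at 3, B merges VC(A)=(0, 1) and bumps thr1's slot → (0, 2)
invoked at 5, C merges VC(B)=(0, 2) and bumps thr1's slot → (0, 3)
invoked at 7, D merges VC(C)=(0, 3) and bumps thr1's slot → (0, 4)
invoked at 9, E merges VC(D)=(0, 4) and bumps thr1's slot → (0, 5)
invoked at 12, G merges VC(E)=(0, 5) and bumps thr1's slot → (0, 6)
target: VC(B) = (0, 2)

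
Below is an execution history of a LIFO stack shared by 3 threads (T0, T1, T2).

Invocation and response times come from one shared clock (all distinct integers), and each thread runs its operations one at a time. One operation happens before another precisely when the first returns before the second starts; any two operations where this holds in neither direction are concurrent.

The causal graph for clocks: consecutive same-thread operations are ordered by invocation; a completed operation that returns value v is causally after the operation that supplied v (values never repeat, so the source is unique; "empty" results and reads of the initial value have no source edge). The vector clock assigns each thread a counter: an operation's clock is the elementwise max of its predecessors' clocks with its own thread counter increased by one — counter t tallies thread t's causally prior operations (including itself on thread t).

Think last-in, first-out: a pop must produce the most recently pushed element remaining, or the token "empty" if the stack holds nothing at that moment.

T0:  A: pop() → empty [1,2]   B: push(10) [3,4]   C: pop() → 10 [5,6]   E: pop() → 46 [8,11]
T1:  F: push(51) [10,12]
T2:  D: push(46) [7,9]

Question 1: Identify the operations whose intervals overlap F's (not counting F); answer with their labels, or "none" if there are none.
E

concurrent with F ([10,12]): every op whose interval crosses 10..12
A [1,2]: before
B [3,4]: before
C [5,6]: before
D [7,9]: before
E [8,11]: concurrent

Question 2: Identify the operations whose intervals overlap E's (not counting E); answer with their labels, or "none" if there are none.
D, F

E spans [8,11]; an op avoiding the whole window 8..11 is ordered, any other is concurrent
A [1,2]: before
B [3,4]: before
C [5,6]: before
D [7,9]: concurrent
F [10,12]: concurrent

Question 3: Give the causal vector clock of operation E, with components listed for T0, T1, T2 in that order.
(4, 0, 1)

invoked at 7, D has no predecessors; its own T2 bump gives (0, 0, 1)
invoked at 10, F has no predecessors; its own T1 bump gives (0, 1, 0)
invoked at 1, A has no predecessors; its own T0 bump gives (1, 0, 0)
invoked at 3, B merges VC(A)=(1, 0, 0) and bumps T0's slot → (2, 0, 0)
invoked at 5, C merges VC(B)=(2, 0, 0) and bumps T0's slot → (3, 0, 0)
invoked at 8, E merges VC(C)=(3, 0, 0), VC(D)=(0, 0, 1) and bumps T0's slot → (4, 0, 1)
target: VC(E) = (4, 0, 1)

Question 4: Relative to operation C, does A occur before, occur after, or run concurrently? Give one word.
before

A spans [1,2], C spans [5,6]
resp(A)=2 < inv(C)=5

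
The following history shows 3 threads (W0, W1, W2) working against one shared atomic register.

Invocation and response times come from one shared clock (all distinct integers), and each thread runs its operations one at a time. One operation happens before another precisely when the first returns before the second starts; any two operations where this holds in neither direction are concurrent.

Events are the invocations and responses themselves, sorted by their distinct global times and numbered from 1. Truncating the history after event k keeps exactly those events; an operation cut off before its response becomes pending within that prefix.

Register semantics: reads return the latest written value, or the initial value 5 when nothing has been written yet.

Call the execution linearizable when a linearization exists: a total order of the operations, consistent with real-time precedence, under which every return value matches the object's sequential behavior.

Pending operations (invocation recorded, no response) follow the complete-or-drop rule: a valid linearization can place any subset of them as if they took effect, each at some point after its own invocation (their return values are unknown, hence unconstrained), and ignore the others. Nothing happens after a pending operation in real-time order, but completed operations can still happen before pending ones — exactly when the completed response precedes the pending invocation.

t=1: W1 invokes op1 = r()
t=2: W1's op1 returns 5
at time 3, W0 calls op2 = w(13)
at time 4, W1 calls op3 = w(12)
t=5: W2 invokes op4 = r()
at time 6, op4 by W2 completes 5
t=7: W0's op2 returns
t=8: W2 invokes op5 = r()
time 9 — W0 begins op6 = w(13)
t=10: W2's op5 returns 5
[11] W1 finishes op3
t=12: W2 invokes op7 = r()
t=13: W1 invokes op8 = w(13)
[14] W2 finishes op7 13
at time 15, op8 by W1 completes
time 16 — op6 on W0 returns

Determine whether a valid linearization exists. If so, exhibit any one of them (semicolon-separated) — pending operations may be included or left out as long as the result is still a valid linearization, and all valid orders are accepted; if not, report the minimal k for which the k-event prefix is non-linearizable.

cut after 9 events: linearizable; cut after 10 events (op5 responds, time 10): not linearizable
real-time-consistent orders of the 4 completed operations: 2 — all fail the atomic register replay
include/drop combinations of the 2 pending operations (op3, op6) were all tried; none helps
sample order op1, op2, op4, op5 (pending dropped) stalls at step 3 — op4 r() → 5 has no legal effect
sample order op1, op4, op2, op5 (pending dropped) stalls at step 4 — op5 r() → 5 has no legal effect

not linearizable — minimal violating prefix: 10 events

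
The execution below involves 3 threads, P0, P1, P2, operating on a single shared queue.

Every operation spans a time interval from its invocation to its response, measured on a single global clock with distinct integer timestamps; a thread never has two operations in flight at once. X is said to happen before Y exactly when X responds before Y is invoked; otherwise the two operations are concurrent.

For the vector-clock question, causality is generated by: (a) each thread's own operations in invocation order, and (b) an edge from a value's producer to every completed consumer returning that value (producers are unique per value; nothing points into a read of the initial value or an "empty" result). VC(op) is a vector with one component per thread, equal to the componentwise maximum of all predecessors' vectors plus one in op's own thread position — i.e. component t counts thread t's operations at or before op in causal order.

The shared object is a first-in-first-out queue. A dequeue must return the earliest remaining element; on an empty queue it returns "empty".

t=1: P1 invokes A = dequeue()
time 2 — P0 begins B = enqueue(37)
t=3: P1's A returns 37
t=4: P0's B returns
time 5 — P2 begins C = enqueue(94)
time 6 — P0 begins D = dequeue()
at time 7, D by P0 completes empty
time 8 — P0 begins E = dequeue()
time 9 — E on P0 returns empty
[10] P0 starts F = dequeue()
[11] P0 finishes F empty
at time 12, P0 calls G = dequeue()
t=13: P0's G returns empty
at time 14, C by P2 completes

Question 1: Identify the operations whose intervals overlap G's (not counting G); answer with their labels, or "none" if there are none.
Answer: C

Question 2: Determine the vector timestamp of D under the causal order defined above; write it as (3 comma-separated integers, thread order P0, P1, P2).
Answer: (2, 0, 0)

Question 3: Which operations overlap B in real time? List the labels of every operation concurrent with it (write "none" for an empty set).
Answer: A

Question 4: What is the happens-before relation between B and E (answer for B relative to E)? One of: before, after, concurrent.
Answer: before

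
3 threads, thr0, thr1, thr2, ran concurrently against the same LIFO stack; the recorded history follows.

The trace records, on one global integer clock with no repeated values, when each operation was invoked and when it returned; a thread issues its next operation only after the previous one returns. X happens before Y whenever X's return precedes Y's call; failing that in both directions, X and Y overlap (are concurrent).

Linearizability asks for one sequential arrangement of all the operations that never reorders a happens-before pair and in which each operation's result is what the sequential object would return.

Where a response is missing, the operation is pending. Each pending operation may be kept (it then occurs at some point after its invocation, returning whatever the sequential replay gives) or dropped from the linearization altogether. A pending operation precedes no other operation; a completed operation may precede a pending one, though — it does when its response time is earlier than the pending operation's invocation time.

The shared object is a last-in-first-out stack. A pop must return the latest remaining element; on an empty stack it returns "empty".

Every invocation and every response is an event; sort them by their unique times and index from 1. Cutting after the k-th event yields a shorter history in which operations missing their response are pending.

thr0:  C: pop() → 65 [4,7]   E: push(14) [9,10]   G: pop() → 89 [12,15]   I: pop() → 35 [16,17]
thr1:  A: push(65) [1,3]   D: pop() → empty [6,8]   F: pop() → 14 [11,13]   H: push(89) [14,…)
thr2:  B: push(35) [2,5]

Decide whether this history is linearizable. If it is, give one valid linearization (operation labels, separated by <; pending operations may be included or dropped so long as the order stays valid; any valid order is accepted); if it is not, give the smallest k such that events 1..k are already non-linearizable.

not linearizable — minimal violating prefix: 8 events

prefix check: 1..7 passes, 1..8 fails once D's time-8 response joins
every one of the 5 real-time-consistent orders over 4 completed LIFO stack ops fails the sequential spec
e.g. A, B, C, D: illegal at step 3, since C pop() → 65 cannot apply there
e.g. A, B, D, C: illegal at step 3, since D pop() → empty cannot apply there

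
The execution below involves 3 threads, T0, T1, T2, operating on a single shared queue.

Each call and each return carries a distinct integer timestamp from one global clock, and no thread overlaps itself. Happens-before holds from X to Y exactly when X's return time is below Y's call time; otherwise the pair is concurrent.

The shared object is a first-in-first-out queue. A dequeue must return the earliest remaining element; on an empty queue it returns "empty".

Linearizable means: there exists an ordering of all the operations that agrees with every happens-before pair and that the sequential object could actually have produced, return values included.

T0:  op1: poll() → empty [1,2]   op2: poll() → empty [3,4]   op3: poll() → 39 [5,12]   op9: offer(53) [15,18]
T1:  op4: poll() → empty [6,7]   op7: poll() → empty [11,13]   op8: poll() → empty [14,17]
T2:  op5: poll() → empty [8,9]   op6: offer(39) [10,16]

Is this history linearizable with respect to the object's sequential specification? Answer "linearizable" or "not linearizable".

linearizable

witness order: op1, op2, op4, op5, op6, op3, op7, op8, op9
step 1: op1 poll() → empty — queue <>
step 2: op2 poll() → empty — queue <>
step 3: op4 poll() → empty — queue <>
step 4: op5 poll() → empty — queue <>
step 5: op6 offer(39) — queue <39>
step 6: op3 poll() → 39 — queue <>
step 7: op7 poll() → empty — queue <>
step 8: op8 poll() → empty — queue <>
step 9: op9 offer(53) — queue <53>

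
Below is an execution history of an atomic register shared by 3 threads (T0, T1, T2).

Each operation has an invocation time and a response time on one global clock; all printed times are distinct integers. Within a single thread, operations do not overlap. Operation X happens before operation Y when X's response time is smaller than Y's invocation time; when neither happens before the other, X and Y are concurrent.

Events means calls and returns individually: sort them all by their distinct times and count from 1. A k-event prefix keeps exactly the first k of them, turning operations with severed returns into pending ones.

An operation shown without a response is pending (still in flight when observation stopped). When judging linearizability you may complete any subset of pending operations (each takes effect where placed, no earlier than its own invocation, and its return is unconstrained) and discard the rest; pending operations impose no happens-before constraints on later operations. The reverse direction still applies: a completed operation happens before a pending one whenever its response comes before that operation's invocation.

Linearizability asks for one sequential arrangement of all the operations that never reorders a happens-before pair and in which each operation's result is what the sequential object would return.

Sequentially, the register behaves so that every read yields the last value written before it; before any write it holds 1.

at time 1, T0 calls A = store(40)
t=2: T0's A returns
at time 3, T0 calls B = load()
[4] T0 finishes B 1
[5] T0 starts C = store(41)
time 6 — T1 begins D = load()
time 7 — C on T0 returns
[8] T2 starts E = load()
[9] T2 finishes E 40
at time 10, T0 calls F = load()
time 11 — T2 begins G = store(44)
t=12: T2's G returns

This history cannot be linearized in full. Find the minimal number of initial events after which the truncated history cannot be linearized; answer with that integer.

4

events 1..3 are linearizable, e.g. via A:
step 1: A store(40) — value 40
include event 4 — B responding at 4 — and every candidate order breaks
one such order, A, B, breaks at step 2 where B load() → 1 is illegal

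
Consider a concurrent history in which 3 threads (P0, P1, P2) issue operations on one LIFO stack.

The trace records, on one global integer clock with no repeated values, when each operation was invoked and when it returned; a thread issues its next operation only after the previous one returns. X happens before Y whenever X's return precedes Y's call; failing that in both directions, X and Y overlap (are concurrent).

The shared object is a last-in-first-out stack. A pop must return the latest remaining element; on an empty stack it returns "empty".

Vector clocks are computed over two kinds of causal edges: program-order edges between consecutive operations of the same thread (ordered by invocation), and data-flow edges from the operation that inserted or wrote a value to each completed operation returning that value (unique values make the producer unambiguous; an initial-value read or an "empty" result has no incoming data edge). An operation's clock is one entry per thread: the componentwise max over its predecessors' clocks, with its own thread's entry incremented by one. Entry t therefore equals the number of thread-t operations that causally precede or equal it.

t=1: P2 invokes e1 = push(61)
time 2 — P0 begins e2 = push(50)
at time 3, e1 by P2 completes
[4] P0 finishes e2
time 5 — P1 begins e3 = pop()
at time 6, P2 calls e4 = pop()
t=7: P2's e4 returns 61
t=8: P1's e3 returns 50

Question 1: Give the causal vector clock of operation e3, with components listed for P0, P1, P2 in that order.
no predecessors for e1 (invoked 1): P2 increments from zero → (0, 0, 1)
no predecessors for e2 (invoked 2): P0 increments from zero → (1, 0, 0)
from VC(e1)=(0, 0, 1), e4 (invoked 6) maxes components and bumps P2 → (0, 0, 2)
from VC(e2)=(1, 0, 0), e3 (invoked 5) maxes components and bumps P1 → (1, 1, 0)
target: VC(e3) = (1, 1, 0)

(1, 1, 0)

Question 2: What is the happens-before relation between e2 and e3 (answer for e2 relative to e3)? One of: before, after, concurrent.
e2 spans [2,4], e3 spans [5,8]
resp(e2)=4 < inv(e3)=5

before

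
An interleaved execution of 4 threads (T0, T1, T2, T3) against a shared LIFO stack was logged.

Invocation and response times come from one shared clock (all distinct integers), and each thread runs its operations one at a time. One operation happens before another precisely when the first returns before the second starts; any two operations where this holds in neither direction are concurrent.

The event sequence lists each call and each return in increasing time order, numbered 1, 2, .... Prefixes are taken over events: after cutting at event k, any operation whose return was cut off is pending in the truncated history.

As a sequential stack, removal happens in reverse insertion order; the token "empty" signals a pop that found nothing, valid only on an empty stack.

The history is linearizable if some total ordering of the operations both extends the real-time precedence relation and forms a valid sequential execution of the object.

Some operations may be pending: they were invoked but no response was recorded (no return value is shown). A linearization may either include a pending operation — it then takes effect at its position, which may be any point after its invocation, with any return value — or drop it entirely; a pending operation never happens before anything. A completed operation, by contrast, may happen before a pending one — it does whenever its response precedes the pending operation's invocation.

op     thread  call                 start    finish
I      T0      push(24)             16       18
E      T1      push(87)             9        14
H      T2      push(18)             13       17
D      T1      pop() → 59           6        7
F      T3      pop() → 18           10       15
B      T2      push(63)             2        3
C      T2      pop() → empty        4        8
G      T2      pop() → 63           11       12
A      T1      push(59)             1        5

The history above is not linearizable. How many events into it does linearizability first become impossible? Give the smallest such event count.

events 1..7 are still linearizable — one witness is A, B, C, D:
1. A push(59), leaving stack <59>
2. B push(63), leaving stack <59,63>
3. C pop() (pending, included), leaving stack <59>
4. D pop() → 59, leaving stack <>
at event 8 (C's time-8 response) nothing linearizes any more
one such order, A, B, C, D, breaks at step 3 where C pop() → empty is illegal
one such order, A, B, D, C, breaks at step 3 where D pop() → 59 is illegal

8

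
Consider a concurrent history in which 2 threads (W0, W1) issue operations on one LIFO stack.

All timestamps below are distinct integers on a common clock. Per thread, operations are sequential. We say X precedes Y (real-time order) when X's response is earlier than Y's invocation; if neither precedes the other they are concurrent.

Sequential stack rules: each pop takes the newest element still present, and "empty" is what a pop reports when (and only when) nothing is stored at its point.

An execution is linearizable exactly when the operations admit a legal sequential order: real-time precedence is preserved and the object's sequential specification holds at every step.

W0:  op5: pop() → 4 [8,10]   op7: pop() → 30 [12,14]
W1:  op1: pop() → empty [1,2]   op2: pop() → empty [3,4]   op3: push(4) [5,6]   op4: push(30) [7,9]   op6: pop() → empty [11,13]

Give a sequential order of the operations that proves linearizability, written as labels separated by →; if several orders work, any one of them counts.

after step 1 (op1 pop() → empty): stack <>
after step 2 (op2 pop() → empty): stack <>
after step 3 (op3 push(4)): stack <4>
after step 4 (op5 pop() → 4): stack <>
after step 5 (op4 push(30)): stack <30>
after step 6 (op7 pop() → 30): stack <>
after step 7 (op6 pop() → empty): stack <>

op1 → op2 → op3 → op5 → op4 → op7 → op6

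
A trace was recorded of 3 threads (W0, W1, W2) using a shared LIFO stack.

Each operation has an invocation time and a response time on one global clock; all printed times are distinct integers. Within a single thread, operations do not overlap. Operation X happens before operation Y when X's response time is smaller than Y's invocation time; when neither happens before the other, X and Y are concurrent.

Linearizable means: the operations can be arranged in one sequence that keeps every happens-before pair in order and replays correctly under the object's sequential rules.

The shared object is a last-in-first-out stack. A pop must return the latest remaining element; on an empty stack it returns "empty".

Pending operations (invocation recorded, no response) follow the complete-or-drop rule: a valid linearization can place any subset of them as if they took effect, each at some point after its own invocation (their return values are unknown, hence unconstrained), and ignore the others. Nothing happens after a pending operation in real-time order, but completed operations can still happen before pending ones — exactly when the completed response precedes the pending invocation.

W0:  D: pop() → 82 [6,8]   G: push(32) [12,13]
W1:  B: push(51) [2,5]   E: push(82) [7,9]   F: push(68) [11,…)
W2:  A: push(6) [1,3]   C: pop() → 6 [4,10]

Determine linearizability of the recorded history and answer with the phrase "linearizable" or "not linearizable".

one valid linearization: A, C, B, E, D, F, G
1. A push(6), leaving stack <6>
2. C pop() → 6, leaving stack <>
3. B push(51), leaving stack <51>
4. E push(82), leaving stack <51,82>
5. D pop() → 82, leaving stack <51>
6. F push(68) (pending, included), leaving stack <51,68>
7. G push(32), leaving stack <51,68,32>

linearizable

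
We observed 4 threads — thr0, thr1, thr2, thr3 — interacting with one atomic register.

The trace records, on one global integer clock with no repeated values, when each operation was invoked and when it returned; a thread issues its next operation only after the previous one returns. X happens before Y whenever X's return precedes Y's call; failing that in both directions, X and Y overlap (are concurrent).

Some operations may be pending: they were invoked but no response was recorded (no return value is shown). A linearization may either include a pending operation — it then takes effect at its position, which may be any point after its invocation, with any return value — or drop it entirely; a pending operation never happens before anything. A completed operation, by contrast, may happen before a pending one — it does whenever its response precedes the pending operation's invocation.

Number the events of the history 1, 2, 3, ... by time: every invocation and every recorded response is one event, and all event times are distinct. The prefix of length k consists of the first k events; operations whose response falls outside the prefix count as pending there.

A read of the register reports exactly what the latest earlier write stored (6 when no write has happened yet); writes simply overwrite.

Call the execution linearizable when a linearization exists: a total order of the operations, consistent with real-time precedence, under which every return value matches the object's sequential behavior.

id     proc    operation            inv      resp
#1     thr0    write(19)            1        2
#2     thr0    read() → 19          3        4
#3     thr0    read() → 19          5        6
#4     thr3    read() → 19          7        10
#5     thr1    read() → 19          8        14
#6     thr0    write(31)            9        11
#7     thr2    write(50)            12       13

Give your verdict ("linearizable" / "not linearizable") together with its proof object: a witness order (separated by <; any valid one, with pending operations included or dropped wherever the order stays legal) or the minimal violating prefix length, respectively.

linearizable — witness: #1 < #2 < #3 < #4 < #5 < #6 < #7

step 1: #1 write(19) — value 19
step 2: #2 read() → 19 — value 19
step 3: #3 read() → 19 — value 19
step 4: #4 read() → 19 — value 19
step 5: #5 read() → 19 — value 19
step 6: #6 write(31) — value 31
step 7: #7 write(50) — value 50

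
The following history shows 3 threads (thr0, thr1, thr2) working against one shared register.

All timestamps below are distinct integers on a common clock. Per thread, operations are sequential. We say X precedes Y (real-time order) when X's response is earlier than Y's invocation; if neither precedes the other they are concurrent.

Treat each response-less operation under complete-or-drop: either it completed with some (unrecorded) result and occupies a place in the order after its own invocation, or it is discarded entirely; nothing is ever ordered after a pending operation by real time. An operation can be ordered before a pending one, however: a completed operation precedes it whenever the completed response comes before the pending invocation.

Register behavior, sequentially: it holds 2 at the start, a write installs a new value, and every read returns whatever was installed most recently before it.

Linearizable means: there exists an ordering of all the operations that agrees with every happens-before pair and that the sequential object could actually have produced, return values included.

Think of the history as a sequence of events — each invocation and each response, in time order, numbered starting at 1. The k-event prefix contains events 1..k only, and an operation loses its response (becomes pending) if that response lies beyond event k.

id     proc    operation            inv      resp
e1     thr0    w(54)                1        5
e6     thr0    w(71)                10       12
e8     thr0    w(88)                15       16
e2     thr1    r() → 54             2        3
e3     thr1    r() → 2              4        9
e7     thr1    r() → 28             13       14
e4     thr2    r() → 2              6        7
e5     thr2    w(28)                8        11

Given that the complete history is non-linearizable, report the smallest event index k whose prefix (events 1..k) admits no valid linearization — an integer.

events 1..6 are linearizable; a witness order is e1, e2:
step 1: e1 w(54) — value 54
step 2: e2 r() → 54 — value 54
event 7 — e4's response, time 7 — after it, nothing linearizes
every completion of the 1 pending operation (e3) was checked; none linearizes
one such order, e1, e2, e4 (pending dropped), breaks at step 3 where e4 r() → 2 is illegal
one such order, e2, e1, e4 (pending dropped), breaks at step 1 where e2 r() → 54 is illegal

7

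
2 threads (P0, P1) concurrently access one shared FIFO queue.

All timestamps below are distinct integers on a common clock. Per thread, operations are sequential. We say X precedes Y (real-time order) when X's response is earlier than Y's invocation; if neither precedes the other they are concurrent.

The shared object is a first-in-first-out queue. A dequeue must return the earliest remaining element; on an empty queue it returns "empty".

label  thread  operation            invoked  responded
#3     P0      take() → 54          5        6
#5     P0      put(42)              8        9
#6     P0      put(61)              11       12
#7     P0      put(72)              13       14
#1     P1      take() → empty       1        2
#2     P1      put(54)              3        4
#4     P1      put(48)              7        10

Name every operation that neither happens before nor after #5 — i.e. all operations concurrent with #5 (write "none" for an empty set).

#4

concurrent with #5 ([8,9]): every op whose interval crosses 8..9
#1 [1,2]: before
#2 [3,4]: before
#3 [5,6]: before
#4 [7,10]: concurrent
#6 [11,12]: after
#7 [13,14]: after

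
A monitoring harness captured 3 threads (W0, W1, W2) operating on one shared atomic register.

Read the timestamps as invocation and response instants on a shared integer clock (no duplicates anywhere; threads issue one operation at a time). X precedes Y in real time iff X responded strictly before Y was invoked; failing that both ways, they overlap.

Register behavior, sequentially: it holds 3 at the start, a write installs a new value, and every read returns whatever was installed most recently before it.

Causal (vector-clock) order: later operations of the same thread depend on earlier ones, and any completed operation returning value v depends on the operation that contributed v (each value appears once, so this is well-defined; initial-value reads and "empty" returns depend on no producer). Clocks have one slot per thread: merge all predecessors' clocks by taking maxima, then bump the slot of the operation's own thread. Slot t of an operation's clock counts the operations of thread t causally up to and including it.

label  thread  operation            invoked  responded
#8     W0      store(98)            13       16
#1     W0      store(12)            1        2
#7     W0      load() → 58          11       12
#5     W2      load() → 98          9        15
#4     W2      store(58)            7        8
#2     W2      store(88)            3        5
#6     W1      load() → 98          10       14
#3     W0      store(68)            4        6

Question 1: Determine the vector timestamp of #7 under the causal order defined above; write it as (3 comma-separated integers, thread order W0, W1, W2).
(3, 0, 2)

root op #2, invoked 3: fresh clock plus W2's own tick → (0, 0, 1)
root op #1, invoked 1: fresh clock plus W0's own tick → (1, 0, 0)
#4 (invocation 7): componentwise max over VC(#2)=(0, 0, 1), +1 at W2, giving (0, 0, 2)
#3 (invocation 4): componentwise max over VC(#1)=(1, 0, 0), +1 at W0, giving (2, 0, 0)
#7 (invocation 11): componentwise max over VC(#3)=(2, 0, 0), VC(#4)=(0, 0, 2), +1 at W0, giving (3, 0, 2)
#8 (invocation 13): componentwise max over VC(#7)=(3, 0, 2), +1 at W0, giving (4, 0, 2)
#5 (invocation 9): componentwise max over VC(#4)=(0, 0, 2), VC(#8)=(4, 0, 2), +1 at W2, giving (4, 0, 3)
#6 (invocation 10): componentwise max over VC(#8)=(4, 0, 2), +1 at W1, giving (4, 1, 2)
target: VC(#7) = (3, 0, 2)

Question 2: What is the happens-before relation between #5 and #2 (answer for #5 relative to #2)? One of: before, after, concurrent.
after

#5 spans [9,15], #2 spans [3,5]
resp(#2)=5 < inv(#5)=9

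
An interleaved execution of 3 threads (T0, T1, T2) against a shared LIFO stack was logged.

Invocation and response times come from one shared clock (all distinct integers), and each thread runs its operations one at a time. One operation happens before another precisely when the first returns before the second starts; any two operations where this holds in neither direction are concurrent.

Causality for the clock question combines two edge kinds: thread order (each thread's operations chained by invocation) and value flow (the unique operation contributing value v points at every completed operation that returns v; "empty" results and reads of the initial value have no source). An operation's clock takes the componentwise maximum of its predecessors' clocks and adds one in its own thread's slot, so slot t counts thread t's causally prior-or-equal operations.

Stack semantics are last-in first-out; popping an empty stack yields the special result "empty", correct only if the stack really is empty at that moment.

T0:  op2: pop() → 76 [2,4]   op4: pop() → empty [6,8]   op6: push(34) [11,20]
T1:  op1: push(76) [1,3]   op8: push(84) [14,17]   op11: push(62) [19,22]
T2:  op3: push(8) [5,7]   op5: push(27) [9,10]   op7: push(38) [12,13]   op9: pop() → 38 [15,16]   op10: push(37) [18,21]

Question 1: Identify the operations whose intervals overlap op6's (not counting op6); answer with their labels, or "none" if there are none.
Answer: op10, op11, op7, op8, op9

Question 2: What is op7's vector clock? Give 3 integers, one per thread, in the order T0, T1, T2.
Answer: (0, 0, 3)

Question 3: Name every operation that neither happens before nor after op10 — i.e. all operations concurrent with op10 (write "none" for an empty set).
Answer: op11, op6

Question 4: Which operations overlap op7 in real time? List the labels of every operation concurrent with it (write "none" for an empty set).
Answer: op6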